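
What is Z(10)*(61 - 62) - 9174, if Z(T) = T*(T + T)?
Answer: -9374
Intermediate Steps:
Z(T) = 2*T² (Z(T) = T*(2*T) = 2*T²)
Z(10)*(61 - 62) - 9174 = (2*10²)*(61 - 62) - 9174 = (2*100)*(-1) - 9174 = 200*(-1) - 9174 = -200 - 9174 = -9374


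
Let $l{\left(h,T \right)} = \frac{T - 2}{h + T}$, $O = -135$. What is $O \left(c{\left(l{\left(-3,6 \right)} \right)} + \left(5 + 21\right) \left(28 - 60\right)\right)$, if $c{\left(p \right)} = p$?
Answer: $112140$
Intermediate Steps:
$l{\left(h,T \right)} = \frac{-2 + T}{T + h}$
$O \left(c{\left(l{\left(-3,6 \right)} \right)} + \left(5 + 21\right) \left(28 - 60\right)\right) = - 135 \left(\frac{-2 + 6}{6 - 3} + \left(5 + 21\right) \left(28 - 60\right)\right) = - 135 \left(\frac{1}{3} \cdot 4 + 26 \left(-32\right)\right) = - 135 \left(\frac{1}{3} \cdot 4 - 832\right) = - 135 \left(\frac{4}{3} - 832\right) = \left(-135\right) \left(- \frac{2492}{3}\right) = 112140$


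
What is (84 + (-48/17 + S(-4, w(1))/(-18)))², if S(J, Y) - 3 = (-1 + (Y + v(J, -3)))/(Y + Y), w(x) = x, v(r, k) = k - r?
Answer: 2456292721/374544 ≈ 6558.1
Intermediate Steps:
S(J, Y) = 3 + (-4 + Y - J)/(2*Y) (S(J, Y) = 3 + (-1 + (Y + (-3 - J)))/(Y + Y) = 3 + (-1 + (-3 + Y - J))/((2*Y)) = 3 + (-4 + Y - J)*(1/(2*Y)) = 3 + (-4 + Y - J)/(2*Y))
(84 + (-48/17 + S(-4, w(1))/(-18)))² = (84 + (-48/17 + ((½)*(-4 - 1*(-4) + 7*1)/1)/(-18)))² = (84 + (-48*1/17 + ((½)*1*(-4 + 4 + 7))*(-1/18)))² = (84 + (-48/17 + ((½)*1*7)*(-1/18)))² = (84 + (-48/17 + (7/2)*(-1/18)))² = (84 + (-48/17 - 7/36))² = (84 - 1847/612)² = (49561/612)² = 2456292721/374544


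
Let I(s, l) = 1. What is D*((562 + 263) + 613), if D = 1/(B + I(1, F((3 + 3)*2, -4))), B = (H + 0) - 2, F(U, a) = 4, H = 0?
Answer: -1438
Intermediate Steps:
B = -2 (B = (0 + 0) - 2 = 0 - 2 = -2)
D = -1 (D = 1/(-2 + 1) = 1/(-1) = -1)
D*((562 + 263) + 613) = -((562 + 263) + 613) = -(825 + 613) = -1*1438 = -1438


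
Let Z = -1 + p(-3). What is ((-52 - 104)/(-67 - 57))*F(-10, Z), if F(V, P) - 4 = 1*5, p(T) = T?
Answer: 351/31 ≈ 11.323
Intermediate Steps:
Z = -4 (Z = -1 - 3 = -4)
F(V, P) = 9 (F(V, P) = 4 + 1*5 = 4 + 5 = 9)
((-52 - 104)/(-67 - 57))*F(-10, Z) = ((-52 - 104)/(-67 - 57))*9 = -156/(-124)*9 = -156*(-1/124)*9 = (39/31)*9 = 351/31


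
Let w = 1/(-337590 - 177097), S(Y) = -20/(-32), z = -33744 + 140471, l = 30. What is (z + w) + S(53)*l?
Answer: 219762599317/2058748 ≈ 1.0675e+5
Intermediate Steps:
z = 106727
S(Y) = 5/8 (S(Y) = -20*(-1/32) = 5/8)
w = -1/514687 (w = 1/(-514687) = -1/514687 ≈ -1.9429e-6)
(z + w) + S(53)*l = (106727 - 1/514687) + (5/8)*30 = 54930999448/514687 + 75/4 = 219762599317/2058748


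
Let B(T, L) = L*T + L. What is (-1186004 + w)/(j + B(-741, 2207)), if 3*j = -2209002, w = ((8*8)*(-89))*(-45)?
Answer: 66406/169251 ≈ 0.39235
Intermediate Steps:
w = 256320 (w = (64*(-89))*(-45) = -5696*(-45) = 256320)
j = -736334 (j = (⅓)*(-2209002) = -736334)
B(T, L) = L + L*T
(-1186004 + w)/(j + B(-741, 2207)) = (-1186004 + 256320)/(-736334 + 2207*(1 - 741)) = -929684/(-736334 + 2207*(-740)) = -929684/(-736334 - 1633180) = -929684/(-2369514) = -929684*(-1/2369514) = 66406/169251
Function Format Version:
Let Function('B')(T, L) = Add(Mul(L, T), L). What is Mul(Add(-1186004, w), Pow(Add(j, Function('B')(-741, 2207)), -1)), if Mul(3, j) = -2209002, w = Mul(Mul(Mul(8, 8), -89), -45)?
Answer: Rational(66406, 169251) ≈ 0.39235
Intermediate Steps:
w = 256320 (w = Mul(Mul(64, -89), -45) = Mul(-5696, -45) = 256320)
j = -736334 (j = Mul(Rational(1, 3), -2209002) = -736334)
Function('B')(T, L) = Add(L, Mul(L, T))
Mul(Add(-1186004, w), Pow(Add(j, Function('B')(-741, 2207)), -1)) = Mul(Add(-1186004, 256320), Pow(Add(-736334, Mul(2207, Add(1, -741))), -1)) = Mul(-929684, Pow(Add(-736334, Mul(2207, -740)), -1)) = Mul(-929684, Pow(Add(-736334, -1633180), -1)) = Mul(-929684, Pow(-2369514, -1)) = Mul(-929684, Rational(-1, 2369514)) = Rational(66406, 169251)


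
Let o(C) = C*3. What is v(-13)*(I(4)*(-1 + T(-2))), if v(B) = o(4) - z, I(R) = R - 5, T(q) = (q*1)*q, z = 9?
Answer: -9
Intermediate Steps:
T(q) = q² (T(q) = q*q = q²)
I(R) = -5 + R
o(C) = 3*C
v(B) = 3 (v(B) = 3*4 - 1*9 = 12 - 9 = 3)
v(-13)*(I(4)*(-1 + T(-2))) = 3*((-5 + 4)*(-1 + (-2)²)) = 3*(-(-1 + 4)) = 3*(-1*3) = 3*(-3) = -9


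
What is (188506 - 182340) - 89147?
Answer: -82981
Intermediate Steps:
(188506 - 182340) - 89147 = 6166 - 89147 = -82981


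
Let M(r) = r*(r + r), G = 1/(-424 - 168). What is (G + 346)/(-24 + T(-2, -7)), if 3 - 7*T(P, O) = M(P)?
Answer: -1433817/102416 ≈ -14.000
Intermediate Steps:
G = -1/592 (G = 1/(-592) = -1/592 ≈ -0.0016892)
M(r) = 2*r**2 (M(r) = r*(2*r) = 2*r**2)
T(P, O) = 3/7 - 2*P**2/7
(G + 346)/(-24 + T(-2, -7)) = (-1/592 + 346)/(-24 + (3/7 - 2/7*(-2)**2)) = 204831/(592*(-24 + (3/7 - 2/7*4))) = 204831/(592*(-24 + (3/7 - 8/7))) = 204831/(592*(-24 - 5/7)) = 204831/(592*(-173/7)) = (204831/592)*(-7/173) = -1433817/102416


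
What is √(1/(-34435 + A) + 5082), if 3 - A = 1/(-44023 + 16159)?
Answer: √4677847715700889137330/959413247 ≈ 71.288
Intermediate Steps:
A = 83593/27864 (A = 3 - 1/(-44023 + 16159) = 3 - 1/(-27864) = 3 - 1*(-1/27864) = 3 + 1/27864 = 83593/27864 ≈ 3.0000)
√(1/(-34435 + A) + 5082) = √(1/(-34435 + 83593/27864) + 5082) = √(1/(-959413247/27864) + 5082) = √(-27864/959413247 + 5082) = √(4875738093390/959413247) = √4677847715700889137330/959413247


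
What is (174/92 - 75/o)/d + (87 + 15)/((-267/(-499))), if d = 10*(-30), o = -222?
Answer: 4331250967/22721700 ≈ 190.62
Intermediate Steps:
d = -300
(174/92 - 75/o)/d + (87 + 15)/((-267/(-499))) = (174/92 - 75/(-222))/(-300) + (87 + 15)/((-267/(-499))) = (174*(1/92) - 75*(-1/222))*(-1/300) + 102/((-267*(-1/499))) = (87/46 + 25/74)*(-1/300) + 102/(267/499) = (1897/851)*(-1/300) + 102*(499/267) = -1897/255300 + 16966/89 = 4331250967/22721700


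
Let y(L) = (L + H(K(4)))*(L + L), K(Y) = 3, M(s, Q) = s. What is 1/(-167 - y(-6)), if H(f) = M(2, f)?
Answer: -1/215 ≈ -0.0046512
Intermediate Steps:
H(f) = 2
y(L) = 2*L*(2 + L) (y(L) = (L + 2)*(L + L) = (2 + L)*(2*L) = 2*L*(2 + L))
1/(-167 - y(-6)) = 1/(-167 - 2*(-6)*(2 - 6)) = 1/(-167 - 2*(-6)*(-4)) = 1/(-167 - 1*48) = 1/(-167 - 48) = 1/(-215) = -1/215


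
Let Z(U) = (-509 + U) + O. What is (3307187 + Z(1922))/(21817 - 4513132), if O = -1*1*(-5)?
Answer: -661721/898263 ≈ -0.73667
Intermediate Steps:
O = 5 (O = -1*(-5) = 5)
Z(U) = -504 + U (Z(U) = (-509 + U) + 5 = -504 + U)
(3307187 + Z(1922))/(21817 - 4513132) = (3307187 + (-504 + 1922))/(21817 - 4513132) = (3307187 + 1418)/(-4491315) = 3308605*(-1/4491315) = -661721/898263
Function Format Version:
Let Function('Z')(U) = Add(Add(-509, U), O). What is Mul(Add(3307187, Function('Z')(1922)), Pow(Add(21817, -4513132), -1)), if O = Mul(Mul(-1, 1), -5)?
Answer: Rational(-661721, 898263) ≈ -0.73667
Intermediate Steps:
O = 5 (O = Mul(-1, -5) = 5)
Function('Z')(U) = Add(-504, U) (Function('Z')(U) = Add(Add(-509, U), 5) = Add(-504, U))
Mul(Add(3307187, Function('Z')(1922)), Pow(Add(21817, -4513132), -1)) = Mul(Add(3307187, Add(-504, 1922)), Pow(Add(21817, -4513132), -1)) = Mul(Add(3307187, 1418), Pow(-4491315, -1)) = Mul(3308605, Rational(-1, 4491315)) = Rational(-661721, 898263)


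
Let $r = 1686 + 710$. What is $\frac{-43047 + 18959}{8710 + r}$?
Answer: $- \frac{12044}{5553} \approx -2.1689$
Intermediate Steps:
$r = 2396$
$\frac{-43047 + 18959}{8710 + r} = \frac{-43047 + 18959}{8710 + 2396} = - \frac{24088}{11106} = \left(-24088\right) \frac{1}{11106} = - \frac{12044}{5553}$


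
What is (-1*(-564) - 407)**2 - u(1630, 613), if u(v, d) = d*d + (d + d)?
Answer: -352346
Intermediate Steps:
u(v, d) = d**2 + 2*d
(-1*(-564) - 407)**2 - u(1630, 613) = (-1*(-564) - 407)**2 - 613*(2 + 613) = (564 - 407)**2 - 613*615 = 157**2 - 1*376995 = 24649 - 376995 = -352346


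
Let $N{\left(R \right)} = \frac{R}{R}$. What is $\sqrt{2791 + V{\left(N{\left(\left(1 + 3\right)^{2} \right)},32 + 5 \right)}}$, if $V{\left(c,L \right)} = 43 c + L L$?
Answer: $3 \sqrt{467} \approx 64.831$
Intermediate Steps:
$N{\left(R \right)} = 1$
$V{\left(c,L \right)} = L^{2} + 43 c$ ($V{\left(c,L \right)} = 43 c + L^{2} = L^{2} + 43 c$)
$\sqrt{2791 + V{\left(N{\left(\left(1 + 3\right)^{2} \right)},32 + 5 \right)}} = \sqrt{2791 + \left(\left(32 + 5\right)^{2} + 43 \cdot 1\right)} = \sqrt{2791 + \left(37^{2} + 43\right)} = \sqrt{2791 + \left(1369 + 43\right)} = \sqrt{2791 + 1412} = \sqrt{4203} = 3 \sqrt{467}$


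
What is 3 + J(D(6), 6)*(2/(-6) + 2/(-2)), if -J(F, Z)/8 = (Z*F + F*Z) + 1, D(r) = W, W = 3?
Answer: 1193/3 ≈ 397.67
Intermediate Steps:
D(r) = 3
J(F, Z) = -8 - 16*F*Z (J(F, Z) = -8*((Z*F + F*Z) + 1) = -8*((F*Z + F*Z) + 1) = -8*(2*F*Z + 1) = -8*(1 + 2*F*Z) = -8 - 16*F*Z)
3 + J(D(6), 6)*(2/(-6) + 2/(-2)) = 3 + (-8 - 16*3*6)*(2/(-6) + 2/(-2)) = 3 + (-8 - 288)*(2*(-⅙) + 2*(-½)) = 3 - 296*(-⅓ - 1) = 3 - 296*(-4/3) = 3 + 1184/3 = 1193/3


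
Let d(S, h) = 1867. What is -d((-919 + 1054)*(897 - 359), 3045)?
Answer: -1867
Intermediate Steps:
-d((-919 + 1054)*(897 - 359), 3045) = -1*1867 = -1867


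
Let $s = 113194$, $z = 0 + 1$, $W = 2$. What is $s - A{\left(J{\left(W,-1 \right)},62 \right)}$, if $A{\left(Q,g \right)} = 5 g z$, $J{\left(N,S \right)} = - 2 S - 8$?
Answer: $112884$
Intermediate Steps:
$J{\left(N,S \right)} = -8 - 2 S$
$z = 1$
$A{\left(Q,g \right)} = 5 g$ ($A{\left(Q,g \right)} = 5 g 1 = 5 g$)
$s - A{\left(J{\left(W,-1 \right)},62 \right)} = 113194 - 5 \cdot 62 = 113194 - 310 = 112884$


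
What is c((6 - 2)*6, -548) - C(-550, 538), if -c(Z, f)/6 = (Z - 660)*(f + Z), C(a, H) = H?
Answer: -2000122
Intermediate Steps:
c(Z, f) = -6*(-660 + Z)*(Z + f) (c(Z, f) = -6*(Z - 660)*(f + Z) = -6*(-660 + Z)*(Z + f))
c((6 - 2)*6, -548) - C(-550, 538) = (-6*36*(6 - 2)² + 3960*((6 - 2)*6) + 3960*(-548) - 6*(6 - 2)*6*(-548)) - 1*538 = (-6*(4*6)² + 3960*(4*6) - 2170080 - 6*4*6*(-548)) - 538 = (-6*24² + 3960*24 - 2170080 - 6*24*(-548)) - 538 = (-6*576 + 95040 - 2170080 + 78912) - 538 = (-3456 + 95040 - 2170080 + 78912) - 538 = -1999584 - 538 = -2000122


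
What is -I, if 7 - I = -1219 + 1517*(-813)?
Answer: -1234547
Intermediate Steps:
I = 1234547 (I = 7 - (-1219 + 1517*(-813)) = 7 - (-1219 - 1233321) = 7 - 1*(-1234540) = 7 + 1234540 = 1234547)
-I = -1*1234547 = -1234547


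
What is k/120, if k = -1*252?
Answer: -21/10 ≈ -2.1000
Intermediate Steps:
k = -252
k/120 = -252/120 = -252*1/120 = -21/10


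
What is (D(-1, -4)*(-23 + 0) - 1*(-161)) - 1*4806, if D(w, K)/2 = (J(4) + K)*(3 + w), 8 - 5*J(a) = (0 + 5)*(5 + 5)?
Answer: -17521/5 ≈ -3504.2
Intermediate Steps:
J(a) = -42/5 (J(a) = 8/5 - (0 + 5)*(5 + 5)/5 = 8/5 - 10 = -42/5)
D(w, K) = 2*(3 + w)*(-42/5 + K) (D(w, K) = 2*((-42/5 + K)*(3 + w)) = 2*((3 + w)*(-42/5 + K)) = 2*(3 + w)*(-42/5 + K))
(D(-1, -4)*(-23 + 0) - 1*(-161)) - 1*4806 = ((-252/5 + 6*(-4) - 84/5*(-1) + 2*(-4)*(-1))*(-23 + 0) - 1*(-161)) - 1*4806 = ((-252/5 - 24 + 84/5 + 8)*(-23) + 161) - 4806 = (-248/5*(-23) + 161) - 4806 = (5704/5 + 161) - 4806 = 6509/5 - 4806 = -17521/5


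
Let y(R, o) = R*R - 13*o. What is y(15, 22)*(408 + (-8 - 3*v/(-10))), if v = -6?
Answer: -121451/5 ≈ -24290.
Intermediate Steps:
y(R, o) = R² - 13*o
y(15, 22)*(408 + (-8 - 3*v/(-10))) = (15² - 13*22)*(408 + (-8 - (-18)/(-10))) = (225 - 286)*(408 + (-8 - (-18)*(-1)/10)) = -61*(408 + (-8 - 3*⅗)) = -61*(408 + (-8 - 9/5)) = -61*(408 - 49/5) = -61*1991/5 = -121451/5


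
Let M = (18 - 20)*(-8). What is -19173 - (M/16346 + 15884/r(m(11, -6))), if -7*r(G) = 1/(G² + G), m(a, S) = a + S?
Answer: 27105484783/8173 ≈ 3.3165e+6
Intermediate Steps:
m(a, S) = S + a
r(G) = -1/(7*(G + G²)) (r(G) = -1/(7*(G² + G)) = -1/(7*(G + G²)))
M = 16 (M = -2*(-8) = 16)
-19173 - (M/16346 + 15884/r(m(11, -6))) = -19173 - (16/16346 + 15884/((-1/(7*(-6 + 11)*(1 + (-6 + 11)))))) = -19173 - (16*(1/16346) + 15884/((-⅐/(5*(1 + 5))))) = -19173 - (8/8173 + 15884/((-⅐*⅕/6))) = -19173 - (8/8173 + 15884/((-⅐*⅕*⅙))) = -19173 - (8/8173 + 15884/(-1/210)) = -19173 - (8/8173 + 15884*(-210)) = -19173 - (8/8173 - 3335640) = -19173 - 1*(-27262185712/8173) = -19173 + 27262185712/8173 = 27105484783/8173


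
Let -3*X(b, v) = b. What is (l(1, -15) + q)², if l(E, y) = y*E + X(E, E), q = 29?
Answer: 1681/9 ≈ 186.78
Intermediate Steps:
X(b, v) = -b/3
l(E, y) = -E/3 + E*y (l(E, y) = y*E - E/3 = E*y - E/3 = -E/3 + E*y)
(l(1, -15) + q)² = (1*(-⅓ - 15) + 29)² = (1*(-46/3) + 29)² = (-46/3 + 29)² = (41/3)² = 1681/9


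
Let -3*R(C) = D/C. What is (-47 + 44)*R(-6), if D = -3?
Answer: ½ ≈ 0.50000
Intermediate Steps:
R(C) = 1/C (R(C) = -(-1)/C = 1/C)
(-47 + 44)*R(-6) = (-47 + 44)/(-6) = -3*(-⅙) = ½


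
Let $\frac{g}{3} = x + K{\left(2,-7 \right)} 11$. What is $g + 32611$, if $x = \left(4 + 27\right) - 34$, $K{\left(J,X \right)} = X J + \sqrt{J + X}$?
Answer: $32140 + 33 i \sqrt{5} \approx 32140.0 + 73.79 i$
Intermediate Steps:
$K{\left(J,X \right)} = \sqrt{J + X} + J X$ ($K{\left(J,X \right)} = J X + \sqrt{J + X} = \sqrt{J + X} + J X$)
$x = -3$ ($x = 31 - 34 = -3$)
$g = -471 + 33 i \sqrt{5}$ ($g = 3 \left(-3 + \left(\sqrt{2 - 7} + 2 \left(-7\right)\right) 11\right) = 3 \left(-3 + \left(\sqrt{-5} - 14\right) 11\right) = 3 \left(-3 + \left(i \sqrt{5} - 14\right) 11\right) = 3 \left(-3 + \left(-14 + i \sqrt{5}\right) 11\right) = 3 \left(-3 - \left(154 - 11 i \sqrt{5}\right)\right) = 3 \left(-157 + 11 i \sqrt{5}\right) = -471 + 33 i \sqrt{5} \approx -471.0 + 73.79 i$)
$g + 32611 = \left(-471 + 33 i \sqrt{5}\right) + 32611 = 32140 + 33 i \sqrt{5}$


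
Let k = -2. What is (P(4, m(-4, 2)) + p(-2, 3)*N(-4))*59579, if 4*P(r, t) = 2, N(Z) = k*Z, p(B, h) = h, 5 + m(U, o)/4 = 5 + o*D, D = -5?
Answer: 2919371/2 ≈ 1.4597e+6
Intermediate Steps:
m(U, o) = -20*o (m(U, o) = -20 + 4*(5 + o*(-5)) = -20 + 4*(5 - 5*o) = -20 + (20 - 20*o) = -20*o)
N(Z) = -2*Z
P(r, t) = ½ (P(r, t) = (¼)*2 = ½)
(P(4, m(-4, 2)) + p(-2, 3)*N(-4))*59579 = (½ + 3*(-2*(-4)))*59579 = (½ + 3*8)*59579 = (½ + 24)*59579 = (49/2)*59579 = 2919371/2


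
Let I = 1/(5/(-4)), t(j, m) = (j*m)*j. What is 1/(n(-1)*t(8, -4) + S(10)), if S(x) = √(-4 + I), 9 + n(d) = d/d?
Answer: 1280/2621443 - I*√30/10485772 ≈ 0.00048828 - 5.2235e-7*I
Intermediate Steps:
t(j, m) = m*j²
I = -⅘ (I = 1/(5*(-¼)) = 1/(-5/4) = -⅘ ≈ -0.80000)
n(d) = -8 (n(d) = -9 + d/d = -9 + 1 = -8)
S(x) = 2*I*√30/5 (S(x) = √(-4 - ⅘) = √(-24/5) = 2*I*√30/5)
1/(n(-1)*t(8, -4) + S(10)) = 1/(-(-32)*8² + 2*I*√30/5) = 1/(-(-32)*64 + 2*I*√30/5) = 1/(-8*(-256) + 2*I*√30/5) = 1/(2048 + 2*I*√30/5)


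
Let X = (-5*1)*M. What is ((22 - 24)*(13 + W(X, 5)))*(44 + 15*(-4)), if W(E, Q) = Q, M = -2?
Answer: 576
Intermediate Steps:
X = 10 (X = -5*1*(-2) = -5*(-2) = 10)
((22 - 24)*(13 + W(X, 5)))*(44 + 15*(-4)) = ((22 - 24)*(13 + 5))*(44 + 15*(-4)) = (-2*18)*(44 - 60) = -36*(-16) = 576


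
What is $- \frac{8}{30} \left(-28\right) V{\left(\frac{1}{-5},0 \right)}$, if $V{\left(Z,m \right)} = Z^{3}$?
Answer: $- \frac{112}{1875} \approx -0.059733$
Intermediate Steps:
$- \frac{8}{30} \left(-28\right) V{\left(\frac{1}{-5},0 \right)} = - \frac{8}{30} \left(-28\right) \left(\frac{1}{-5}\right)^{3} = \left(-8\right) \frac{1}{30} \left(-28\right) \left(- \frac{1}{5}\right)^{3} = \left(- \frac{4}{15}\right) \left(-28\right) \left(- \frac{1}{125}\right) = \frac{112}{15} \left(- \frac{1}{125}\right) = - \frac{112}{1875}$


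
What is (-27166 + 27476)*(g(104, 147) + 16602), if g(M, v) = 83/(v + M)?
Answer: 1291827350/251 ≈ 5.1467e+6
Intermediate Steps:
g(M, v) = 83/(M + v)
(-27166 + 27476)*(g(104, 147) + 16602) = (-27166 + 27476)*(83/(104 + 147) + 16602) = 310*(83/251 + 16602) = 310*(4167185/251) = 1291827350/251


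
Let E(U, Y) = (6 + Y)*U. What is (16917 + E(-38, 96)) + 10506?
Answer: 23547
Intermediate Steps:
E(U, Y) = U*(6 + Y)
(16917 + E(-38, 96)) + 10506 = (16917 - 38*(6 + 96)) + 10506 = (16917 - 38*102) + 10506 = (16917 - 3876) + 10506 = 13041 + 10506 = 23547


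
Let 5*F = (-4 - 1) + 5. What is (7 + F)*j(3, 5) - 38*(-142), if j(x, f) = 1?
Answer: 5403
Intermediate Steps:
F = 0 (F = ((-4 - 1) + 5)/5 = (-5 + 5)/5 = (⅕)*0 = 0)
(7 + F)*j(3, 5) - 38*(-142) = (7 + 0)*1 - 38*(-142) = 7*1 + 5396 = 7 + 5396 = 5403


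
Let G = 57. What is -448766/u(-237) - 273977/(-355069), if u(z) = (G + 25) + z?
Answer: 14489578299/5003245 ≈ 2896.0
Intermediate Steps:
u(z) = 82 + z (u(z) = (57 + 25) + z = 82 + z)
-448766/u(-237) - 273977/(-355069) = -448766/(82 - 237) - 273977/(-355069) = -448766/(-155) - 273977*(-1/355069) = -448766*(-1/155) + 24907/32279 = 448766/155 + 24907/32279 = 14489578299/5003245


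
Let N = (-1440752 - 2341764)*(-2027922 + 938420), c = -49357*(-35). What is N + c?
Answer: 4121060474527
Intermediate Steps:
c = 1727495
N = 4121058747032 (N = -3782516*(-1089502) = 4121058747032)
N + c = 4121058747032 + 1727495 = 4121060474527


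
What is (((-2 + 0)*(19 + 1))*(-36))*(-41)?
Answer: -59040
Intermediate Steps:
(((-2 + 0)*(19 + 1))*(-36))*(-41) = (-2*20*(-36))*(-41) = -40*(-36)*(-41) = 1440*(-41) = -59040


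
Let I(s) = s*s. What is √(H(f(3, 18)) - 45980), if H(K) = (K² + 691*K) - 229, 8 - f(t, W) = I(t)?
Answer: 9*I*√579 ≈ 216.56*I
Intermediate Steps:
I(s) = s²
f(t, W) = 8 - t²
H(K) = -229 + K² + 691*K
√(H(f(3, 18)) - 45980) = √((-229 + (8 - 1*3²)² + 691*(8 - 1*3²)) - 45980) = √((-229 + (8 - 1*9)² + 691*(8 - 1*9)) - 45980) = √((-229 + (8 - 9)² + 691*(8 - 9)) - 45980) = √((-229 + (-1)² + 691*(-1)) - 45980) = √((-229 + 1 - 691) - 45980) = √(-919 - 45980) = √(-46899) = 9*I*√579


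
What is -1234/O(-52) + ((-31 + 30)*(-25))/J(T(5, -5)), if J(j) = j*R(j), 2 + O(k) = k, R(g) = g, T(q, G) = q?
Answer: 644/27 ≈ 23.852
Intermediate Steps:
O(k) = -2 + k
J(j) = j**2 (J(j) = j*j = j**2)
-1234/O(-52) + ((-31 + 30)*(-25))/J(T(5, -5)) = -1234/(-2 - 52) + ((-31 + 30)*(-25))/(5**2) = -1234/(-54) - 1*(-25)/25 = -1234*(-1/54) + 25*(1/25) = 617/27 + 1 = 644/27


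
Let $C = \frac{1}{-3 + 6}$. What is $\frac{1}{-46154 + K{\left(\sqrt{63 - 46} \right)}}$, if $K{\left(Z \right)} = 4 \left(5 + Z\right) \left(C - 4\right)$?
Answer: $- \frac{208023}{9616332106} + \frac{33 \sqrt{17}}{4808166053} \approx -2.1604 \cdot 10^{-5}$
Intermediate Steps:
$C = \frac{1}{3} \approx 0.33333$
$K{\left(Z \right)} = - \frac{220}{3} - \frac{44 Z}{3}$ ($K{\left(Z \right)} = 4 \left(5 + Z\right) \left(\frac{1}{3} - 4\right) = \left(20 + 4 Z\right) \left(- \frac{11}{3}\right) = - \frac{220}{3} - \frac{44 Z}{3}$)
$\frac{1}{-46154 + K{\left(\sqrt{63 - 46} \right)}} = \frac{1}{-46154 - \left(\frac{220}{3} + \frac{44 \sqrt{63 - 46}}{3}\right)} = \frac{1}{-46154 - \left(\frac{220}{3} + \frac{44 \sqrt{17}}{3}\right)} = \frac{1}{- \frac{138682}{3} - \frac{44 \sqrt{17}}{3}}$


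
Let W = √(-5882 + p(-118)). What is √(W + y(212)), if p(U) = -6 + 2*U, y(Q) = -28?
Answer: √(-28 + 2*I*√1531) ≈ 5.2495 + 7.4537*I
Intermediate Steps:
W = 2*I*√1531 (W = √(-5882 + (-6 + 2*(-118))) = √(-5882 + (-6 - 236)) = √(-5882 - 242) = √(-6124) = 2*I*√1531 ≈ 78.256*I)
√(W + y(212)) = √(2*I*√1531 - 28) = √(-28 + 2*I*√1531)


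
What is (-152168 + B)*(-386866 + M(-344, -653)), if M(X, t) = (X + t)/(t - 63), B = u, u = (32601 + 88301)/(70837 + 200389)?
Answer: 5716041931666348447/97098908 ≈ 5.8868e+10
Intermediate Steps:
u = 60451/135613 (u = 120902/271226 = 120902*(1/271226) = 60451/135613 ≈ 0.44576)
B = 60451/135613 ≈ 0.44576
M(X, t) = (X + t)/(-63 + t)
(-152168 + B)*(-386866 + M(-344, -653)) = (-152168 + 60451/135613)*(-386866 + (-344 - 653)/(-63 - 653)) = -20635898533*(-386866 - 997/(-716))/135613 = -20635898533*(-386866 - 1/716*(-997))/135613 = -20635898533*(-386866 + 997/716)/135613 = -20635898533/135613*(-276995059/716) = 5716041931666348447/97098908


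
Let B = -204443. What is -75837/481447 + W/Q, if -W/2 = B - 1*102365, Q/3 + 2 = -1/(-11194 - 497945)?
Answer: -50137299654777825/490246406819 ≈ -1.0227e+5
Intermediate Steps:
Q = -1018277/169713 (Q = -6 + 3*(-1/(-11194 - 497945)) = -6 + 3*(-1/(-509139)) = -6 + 3*(-1*(-1/509139)) = -6 + 3*(1/509139) = -6 + 1/169713 = -1018277/169713 ≈ -6.0000)
W = 613616 (W = -2*(-204443 - 1*102365) = -2*(-204443 - 102365) = -2*(-306808) = 613616)
-75837/481447 + W/Q = -75837/481447 + 613616/(-1018277/169713) = -75837*1/481447 + 613616*(-169713/1018277) = -75837/481447 - 104138612208/1018277 = -50137299654777825/490246406819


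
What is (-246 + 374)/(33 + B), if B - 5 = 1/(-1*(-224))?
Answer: 28672/8513 ≈ 3.3680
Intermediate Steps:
B = 1121/224 (B = 5 + 1/(-1*(-224)) = 5 + 1/224 = 1121/224 ≈ 5.0045)
(-246 + 374)/(33 + B) = (-246 + 374)/(33 + 1121/224) = 128/(8513/224) = 128*(224/8513) = 28672/8513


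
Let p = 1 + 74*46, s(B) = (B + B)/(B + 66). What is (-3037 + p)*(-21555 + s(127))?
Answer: -1530828848/193 ≈ -7.9318e+6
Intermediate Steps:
s(B) = 2*B/(66 + B) (s(B) = (2*B)/(66 + B) = 2*B/(66 + B))
p = 3405 (p = 1 + 3404 = 3405)
(-3037 + p)*(-21555 + s(127)) = (-3037 + 3405)*(-21555 + 2*127/(66 + 127)) = 368*(-21555 + 2*127/193) = 368*(-21555 + 2*127*(1/193)) = 368*(-21555 + 254/193) = 368*(-4159861/193) = -1530828848/193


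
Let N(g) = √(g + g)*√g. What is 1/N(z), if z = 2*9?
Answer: √2/36 ≈ 0.039284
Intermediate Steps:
z = 18
N(g) = g*√2 (N(g) = √(2*g)*√g = (√2*√g)*√g = g*√2)
1/N(z) = 1/(18*√2) = √2/36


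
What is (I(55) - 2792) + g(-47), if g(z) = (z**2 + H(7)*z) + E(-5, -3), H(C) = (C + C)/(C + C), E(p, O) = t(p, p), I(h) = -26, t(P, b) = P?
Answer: -661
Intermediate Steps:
E(p, O) = p
H(C) = 1 (H(C) = (2*C)/((2*C)) = (2*C)*(1/(2*C)) = 1)
g(z) = -5 + z + z**2 (g(z) = (z**2 + 1*z) - 5 = (z**2 + z) - 5 = (z + z**2) - 5 = -5 + z + z**2)
(I(55) - 2792) + g(-47) = (-26 - 2792) + (-5 - 47 + (-47)**2) = -2818 + (-5 - 47 + 2209) = -2818 + 2157 = -661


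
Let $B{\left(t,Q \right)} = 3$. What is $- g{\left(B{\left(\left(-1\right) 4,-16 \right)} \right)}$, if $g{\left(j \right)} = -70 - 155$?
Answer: $225$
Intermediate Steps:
$g{\left(j \right)} = -225$ ($g{\left(j \right)} = -70 - 155 = -225$)
$- g{\left(B{\left(\left(-1\right) 4,-16 \right)} \right)} = \left(-1\right) \left(-225\right) = 225$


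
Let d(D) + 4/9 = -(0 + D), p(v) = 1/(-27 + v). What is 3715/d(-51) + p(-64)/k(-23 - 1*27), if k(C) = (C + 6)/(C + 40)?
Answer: 147109/2002 ≈ 73.481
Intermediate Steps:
k(C) = (6 + C)/(40 + C)
d(D) = -4/9 - D (d(D) = -4/9 - (0 + D) = -4/9 - D)
3715/d(-51) + p(-64)/k(-23 - 1*27) = 3715/(-4/9 - 1*(-51)) + 1/((-27 - 64)*(((6 + (-23 - 1*27))/(40 + (-23 - 1*27))))) = 3715/(-4/9 + 51) + 1/((-91)*(((6 + (-23 - 27))/(40 + (-23 - 27))))) = 3715/(455/9) - (40 - 50)/(6 - 50)/91 = 3715*(9/455) - 1/(91*(-44/(-10))) = 6687/91 - 1/(91*((-⅒*(-44)))) = 6687/91 - 1/(91*22/5) = 6687/91 - 1/91*5/22 = 6687/91 - 5/2002 = 147109/2002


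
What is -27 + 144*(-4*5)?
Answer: -2907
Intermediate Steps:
-27 + 144*(-4*5) = -27 + 144*(-20) = -27 - 2880 = -2907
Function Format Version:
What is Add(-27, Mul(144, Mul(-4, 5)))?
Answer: -2907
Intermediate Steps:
Add(-27, Mul(144, Mul(-4, 5))) = Add(-27, Mul(144, -20)) = Add(-27, -2880) = -2907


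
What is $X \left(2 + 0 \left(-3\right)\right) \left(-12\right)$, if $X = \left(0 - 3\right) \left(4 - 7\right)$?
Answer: $-216$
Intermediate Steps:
$X = 9$ ($X = \left(-3\right) \left(-3\right) = 9$)
$X \left(2 + 0 \left(-3\right)\right) \left(-12\right) = 9 \left(2 + 0 \left(-3\right)\right) \left(-12\right) = 9 \left(2 + 0\right) \left(-12\right) = 9 \cdot 2 \left(-12\right) = 18 \left(-12\right) = -216$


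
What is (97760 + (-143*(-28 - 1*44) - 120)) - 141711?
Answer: -33775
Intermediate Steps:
(97760 + (-143*(-28 - 1*44) - 120)) - 141711 = (97760 + (-143*(-28 - 44) - 120)) - 141711 = (97760 + (-143*(-72) - 120)) - 141711 = (97760 + (10296 - 120)) - 141711 = (97760 + 10176) - 141711 = 107936 - 141711 = -33775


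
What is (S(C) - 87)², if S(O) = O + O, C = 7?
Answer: 5329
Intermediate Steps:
S(O) = 2*O
(S(C) - 87)² = (2*7 - 87)² = (14 - 87)² = (-73)² = 5329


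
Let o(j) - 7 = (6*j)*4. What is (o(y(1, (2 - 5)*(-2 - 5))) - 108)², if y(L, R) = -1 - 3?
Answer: 38809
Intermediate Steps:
y(L, R) = -4
o(j) = 7 + 24*j (o(j) = 7 + (6*j)*4 = 7 + 24*j)
(o(y(1, (2 - 5)*(-2 - 5))) - 108)² = ((7 + 24*(-4)) - 108)² = ((7 - 96) - 108)² = (-89 - 108)² = (-197)² = 38809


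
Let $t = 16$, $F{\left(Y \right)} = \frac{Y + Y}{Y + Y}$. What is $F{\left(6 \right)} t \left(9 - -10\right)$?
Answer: $304$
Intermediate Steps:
$F{\left(Y \right)} = 1$ ($F{\left(Y \right)} = \frac{2 Y}{2 Y} = 2 Y \frac{1}{2 Y} = 1$)
$F{\left(6 \right)} t \left(9 - -10\right) = 1 \cdot 16 \left(9 - -10\right) = 16 \left(9 + 10\right) = 16 \cdot 19 = 304$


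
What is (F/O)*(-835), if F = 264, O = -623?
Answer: 220440/623 ≈ 353.84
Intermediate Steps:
(F/O)*(-835) = (264/(-623))*(-835) = (264*(-1/623))*(-835) = -264/623*(-835) = 220440/623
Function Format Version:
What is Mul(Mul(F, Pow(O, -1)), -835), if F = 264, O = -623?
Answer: Rational(220440, 623) ≈ 353.84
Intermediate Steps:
Mul(Mul(F, Pow(O, -1)), -835) = Mul(Mul(264, Pow(-623, -1)), -835) = Mul(Mul(264, Rational(-1, 623)), -835) = Mul(Rational(-264, 623), -835) = Rational(220440, 623)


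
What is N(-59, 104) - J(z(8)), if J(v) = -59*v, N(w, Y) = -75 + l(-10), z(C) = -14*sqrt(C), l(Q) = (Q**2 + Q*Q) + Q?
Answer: 115 - 1652*sqrt(2) ≈ -2221.3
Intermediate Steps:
l(Q) = Q + 2*Q**2 (l(Q) = (Q**2 + Q**2) + Q = 2*Q**2 + Q = Q + 2*Q**2)
N(w, Y) = 115 (N(w, Y) = -75 - 10*(1 + 2*(-10)) = -75 - 10*(1 - 20) = -75 - 10*(-19) = -75 + 190 = 115)
N(-59, 104) - J(z(8)) = 115 - (-59)*(-28*sqrt(2)) = 115 - 1652*sqrt(2)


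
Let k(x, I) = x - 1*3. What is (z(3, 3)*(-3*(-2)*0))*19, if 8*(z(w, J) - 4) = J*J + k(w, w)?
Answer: 0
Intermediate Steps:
k(x, I) = -3 + x (k(x, I) = x - 3 = -3 + x)
z(w, J) = 29/8 + w/8 + J²/8 (z(w, J) = 4 + (J*J + (-3 + w))/8 = 4 + (J² + (-3 + w))/8 = 4 + (-3 + w + J²)/8 = 4 + (-3/8 + w/8 + J²/8) = 29/8 + w/8 + J²/8)
(z(3, 3)*(-3*(-2)*0))*19 = ((29/8 + (⅛)*3 + (⅛)*3²)*(-3*(-2)*0))*19 = ((29/8 + 3/8 + (⅛)*9)*(6*0))*19 = ((29/8 + 3/8 + 9/8)*0)*19 = ((41/8)*0)*19 = 0*19 = 0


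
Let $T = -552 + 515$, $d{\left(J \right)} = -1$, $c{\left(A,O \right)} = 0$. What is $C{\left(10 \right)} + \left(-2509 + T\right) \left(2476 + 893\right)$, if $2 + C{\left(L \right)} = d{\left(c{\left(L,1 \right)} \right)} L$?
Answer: $-8577486$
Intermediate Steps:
$C{\left(L \right)} = -2 - L$
$T = -37$
$C{\left(10 \right)} + \left(-2509 + T\right) \left(2476 + 893\right) = \left(-2 - 10\right) + \left(-2509 - 37\right) \left(2476 + 893\right) = \left(-2 - 10\right) - 8577474 = -12 - 8577474 = -8577486$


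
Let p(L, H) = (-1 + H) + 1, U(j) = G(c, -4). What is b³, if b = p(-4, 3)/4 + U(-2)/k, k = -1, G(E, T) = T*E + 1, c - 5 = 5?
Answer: 4019679/64 ≈ 62808.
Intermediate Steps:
c = 10 (c = 5 + 5 = 10)
G(E, T) = 1 + E*T (G(E, T) = E*T + 1 = 1 + E*T)
U(j) = -39 (U(j) = 1 + 10*(-4) = 1 - 40 = -39)
p(L, H) = H
b = 159/4 (b = 3/4 - 39/(-1) = 3*(¼) - 39*(-1) = ¾ + 39 = 159/4 ≈ 39.750)
b³ = (159/4)³ = 4019679/64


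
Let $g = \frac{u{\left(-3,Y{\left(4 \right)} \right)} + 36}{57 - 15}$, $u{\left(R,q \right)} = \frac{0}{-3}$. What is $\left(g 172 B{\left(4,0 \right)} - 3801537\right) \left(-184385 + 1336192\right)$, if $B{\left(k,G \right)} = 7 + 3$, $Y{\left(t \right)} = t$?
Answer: $- \frac{30638571843273}{7} \approx -4.3769 \cdot 10^{12}$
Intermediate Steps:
$u{\left(R,q \right)} = 0$ ($u{\left(R,q \right)} = 0 \left(- \frac{1}{3}\right) = 0$)
$B{\left(k,G \right)} = 10$
$g = \frac{6}{7}$ ($g = \frac{0 + 36}{57 - 15} = \frac{36}{42} = 36 \cdot \frac{1}{42} = \frac{6}{7} \approx 0.85714$)
$\left(g 172 B{\left(4,0 \right)} - 3801537\right) \left(-184385 + 1336192\right) = \left(\frac{6}{7} \cdot 172 \cdot 10 - 3801537\right) \left(-184385 + 1336192\right) = \left(\frac{1032}{7} \cdot 10 - 3801537\right) 1151807 = \left(\frac{10320}{7} - 3801537\right) 1151807 = \left(- \frac{26600439}{7}\right) 1151807 = - \frac{30638571843273}{7}$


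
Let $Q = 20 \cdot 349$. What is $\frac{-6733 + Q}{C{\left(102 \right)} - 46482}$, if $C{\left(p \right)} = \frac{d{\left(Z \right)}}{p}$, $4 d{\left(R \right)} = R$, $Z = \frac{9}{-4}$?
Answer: $- \frac{134368}{25286211} \approx -0.0053139$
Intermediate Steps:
$Q = 6980$
$Z = - \frac{9}{4}$ ($Z = 9 \left(- \frac{1}{4}\right) = - \frac{9}{4} \approx -2.25$)
$d{\left(R \right)} = \frac{R}{4}$
$C{\left(p \right)} = - \frac{9}{16 p}$ ($C{\left(p \right)} = \frac{\frac{1}{4} \left(- \frac{9}{4}\right)}{p} = - \frac{9}{16 p}$)
$\frac{-6733 + Q}{C{\left(102 \right)} - 46482} = \frac{-6733 + 6980}{- \frac{9}{16 \cdot 102} - 46482} = \frac{247}{\left(- \frac{9}{16}\right) \frac{1}{102} - 46482} = \frac{247}{- \frac{3}{544} - 46482} = \frac{247}{- \frac{25286211}{544}} = 247 \left(- \frac{544}{25286211}\right) = - \frac{134368}{25286211}$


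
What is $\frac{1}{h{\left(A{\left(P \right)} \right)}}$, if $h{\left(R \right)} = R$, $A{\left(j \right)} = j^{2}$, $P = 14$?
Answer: $\frac{1}{196} \approx 0.005102$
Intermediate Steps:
$\frac{1}{h{\left(A{\left(P \right)} \right)}} = \frac{1}{14^{2}} = \frac{1}{196}$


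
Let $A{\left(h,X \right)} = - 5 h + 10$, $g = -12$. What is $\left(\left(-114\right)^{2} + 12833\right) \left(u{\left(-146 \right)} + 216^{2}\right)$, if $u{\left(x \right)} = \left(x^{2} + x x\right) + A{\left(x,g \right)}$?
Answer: $2325333212$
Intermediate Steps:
$A{\left(h,X \right)} = 10 - 5 h$
$u{\left(x \right)} = 10 - 5 x + 2 x^{2}$ ($u{\left(x \right)} = \left(x^{2} + x x\right) - \left(-10 + 5 x\right) = \left(x^{2} + x^{2}\right) - \left(-10 + 5 x\right) = 2 x^{2} - \left(-10 + 5 x\right) = 10 - 5 x + 2 x^{2}$)
$\left(\left(-114\right)^{2} + 12833\right) \left(u{\left(-146 \right)} + 216^{2}\right) = \left(\left(-114\right)^{2} + 12833\right) \left(\left(10 - -730 + 2 \left(-146\right)^{2}\right) + 216^{2}\right) = \left(12996 + 12833\right) \left(\left(10 + 730 + 2 \cdot 21316\right) + 46656\right) = 25829 \left(\left(10 + 730 + 42632\right) + 46656\right) = 25829 \left(43372 + 46656\right) = 25829 \cdot 90028 = 2325333212$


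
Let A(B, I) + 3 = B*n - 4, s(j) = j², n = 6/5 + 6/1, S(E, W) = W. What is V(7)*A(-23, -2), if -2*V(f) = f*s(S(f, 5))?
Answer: 30205/2 ≈ 15103.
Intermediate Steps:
n = 36/5 (n = 6*(⅕) + 6*1 = 6/5 + 6 = 36/5 ≈ 7.2000)
V(f) = -25*f/2 (V(f) = -f*5²/2 = -f*25/2 = -25*f/2)
A(B, I) = -7 + 36*B/5 (A(B, I) = -3 + (B*(36/5) - 4) = -3 + (36*B/5 - 4) = -3 + (-4 + 36*B/5) = -7 + 36*B/5)
V(7)*A(-23, -2) = (-25/2*7)*(-7 + (36/5)*(-23)) = -175*(-7 - 828/5)/2 = -175/2*(-863/5) = 30205/2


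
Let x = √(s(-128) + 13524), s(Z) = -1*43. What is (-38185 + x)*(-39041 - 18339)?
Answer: 2191055300 - 57380*√13481 ≈ 2.1844e+9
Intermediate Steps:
s(Z) = -43
x = √13481 (x = √(-43 + 13524) = √13481 ≈ 116.11)
(-38185 + x)*(-39041 - 18339) = (-38185 + √13481)*(-39041 - 18339) = (-38185 + √13481)*(-57380) = 2191055300 - 57380*√13481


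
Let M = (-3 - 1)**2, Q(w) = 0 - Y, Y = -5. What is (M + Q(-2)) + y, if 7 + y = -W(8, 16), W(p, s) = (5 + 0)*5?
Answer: -11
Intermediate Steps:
W(p, s) = 25 (W(p, s) = 5*5 = 25)
Q(w) = 5 (Q(w) = 0 - 1*(-5) = 0 + 5 = 5)
y = -32 (y = -7 - 1*25 = -7 - 25 = -32)
M = 16 (M = (-4)**2 = 16)
(M + Q(-2)) + y = (16 + 5) - 32 = 21 - 32 = -11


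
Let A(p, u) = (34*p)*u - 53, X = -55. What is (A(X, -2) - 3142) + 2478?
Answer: 3023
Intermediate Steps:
A(p, u) = -53 + 34*p*u (A(p, u) = 34*p*u - 53 = -53 + 34*p*u)
(A(X, -2) - 3142) + 2478 = ((-53 + 34*(-55)*(-2)) - 3142) + 2478 = ((-53 + 3740) - 3142) + 2478 = (3687 - 3142) + 2478 = 545 + 2478 = 3023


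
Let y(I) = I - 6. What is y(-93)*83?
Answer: -8217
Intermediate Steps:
y(I) = -6 + I
y(-93)*83 = (-6 - 93)*83 = -99*83 = -8217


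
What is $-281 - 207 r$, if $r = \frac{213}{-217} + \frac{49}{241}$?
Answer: $- \frac{6270557}{52297} \approx -119.9$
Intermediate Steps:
$r = - \frac{40700}{52297}$ ($r = 213 \left(- \frac{1}{217}\right) + 49 \cdot \frac{1}{241} = - \frac{213}{217} + \frac{49}{241} = - \frac{40700}{52297} \approx -0.77825$)
$-281 - 207 r = -281 - - \frac{8424900}{52297} = -281 + \frac{8424900}{52297} = - \frac{6270557}{52297}$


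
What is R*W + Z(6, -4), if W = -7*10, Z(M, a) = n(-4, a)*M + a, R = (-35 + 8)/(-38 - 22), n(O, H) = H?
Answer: -119/2 ≈ -59.500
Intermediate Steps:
R = 9/20 (R = -27/(-60) = -27*(-1/60) = 9/20 ≈ 0.45000)
Z(M, a) = a + M*a (Z(M, a) = a*M + a = M*a + a = a + M*a)
W = -70
R*W + Z(6, -4) = (9/20)*(-70) - 4*(1 + 6) = -63/2 - 4*7 = -63/2 - 28 = -119/2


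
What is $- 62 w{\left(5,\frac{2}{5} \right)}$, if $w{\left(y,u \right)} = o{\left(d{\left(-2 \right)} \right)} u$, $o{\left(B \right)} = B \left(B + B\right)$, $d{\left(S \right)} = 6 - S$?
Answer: $- \frac{15872}{5} \approx -3174.4$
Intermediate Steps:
$o{\left(B \right)} = 2 B^{2}$ ($o{\left(B \right)} = B 2 B = 2 B^{2}$)
$w{\left(y,u \right)} = 128 u$ ($w{\left(y,u \right)} = 2 \left(6 - -2\right)^{2} u = 2 \left(6 + 2\right)^{2} u = 2 \cdot 8^{2} u = 2 \cdot 64 u = 128 u$)
$- 62 w{\left(5,\frac{2}{5} \right)} = - 62 \cdot 128 \cdot \frac{2}{5} = \left(-62\right) \frac{256}{5} = - \frac{15872}{5}$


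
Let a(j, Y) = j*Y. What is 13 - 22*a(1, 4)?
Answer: -75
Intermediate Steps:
a(j, Y) = Y*j
13 - 22*a(1, 4) = 13 - 88 = -75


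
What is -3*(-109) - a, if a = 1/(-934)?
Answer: 305419/934 ≈ 327.00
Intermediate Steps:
a = -1/934 ≈ -0.0010707
-3*(-109) - a = -3*(-109) - 1*(-1/934) = 327 + 1/934 = 305419/934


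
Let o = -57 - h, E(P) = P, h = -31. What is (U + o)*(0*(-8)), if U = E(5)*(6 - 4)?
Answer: 0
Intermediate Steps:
o = -26 (o = -57 - 1*(-31) = -57 + 31 = -26)
U = 10 (U = 5*(6 - 4) = 5*2 = 10)
(U + o)*(0*(-8)) = (10 - 26)*(0*(-8)) = -16*0 = 0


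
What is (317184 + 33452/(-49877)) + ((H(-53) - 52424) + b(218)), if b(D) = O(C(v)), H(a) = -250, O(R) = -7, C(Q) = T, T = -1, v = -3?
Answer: 13192582679/49877 ≈ 2.6450e+5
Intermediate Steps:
C(Q) = -1
b(D) = -7
(317184 + 33452/(-49877)) + ((H(-53) - 52424) + b(218)) = (317184 + 33452/(-49877)) + ((-250 - 52424) - 7) = (317184 + 33452*(-1/49877)) + (-52674 - 7) = (317184 - 33452/49877) - 52681 = 15820152916/49877 - 52681 = 13192582679/49877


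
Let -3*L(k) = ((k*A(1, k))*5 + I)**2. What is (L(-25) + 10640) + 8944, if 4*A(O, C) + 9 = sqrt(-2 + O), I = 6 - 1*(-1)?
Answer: -15573/2 + 144125*I/24 ≈ -7786.5 + 6005.2*I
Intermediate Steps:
I = 7 (I = 6 + 1 = 7)
A(O, C) = -9/4 + sqrt(-2 + O)/4
L(k) = -(7 + 5*k*(-9/4 + I/4))**2/3 (L(k) = -((k*(-9/4 + sqrt(-2 + 1)/4))*5 + 7)**2/3 = -((k*(-9/4 + sqrt(-1)/4))*5 + 7)**2/3 = -((k*(-9/4 + I/4))*5 + 7)**2/3 = -(5*k*(-9/4 + I/4) + 7)**2/3 = -(7 + 5*k*(-9/4 + I/4))**2/3)
(L(-25) + 10640) + 8944 = (-(-28 + 5*(-25)*(9 - I))**2/48 + 10640) + 8944 = (-(-28 + (-1125 + 125*I))**2/48 + 10640) + 8944 = (-(-1153 + 125*I)**2/48 + 10640) + 8944 = (10640 - (-1153 + 125*I)**2/48) + 8944 = 19584 - (-1153 + 125*I)**2/48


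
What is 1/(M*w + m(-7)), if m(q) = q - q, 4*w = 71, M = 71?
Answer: 4/5041 ≈ 0.00079349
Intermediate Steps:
w = 71/4 (w = (1/4)*71 = 71/4 ≈ 17.750)
m(q) = 0
1/(M*w + m(-7)) = 1/(71*(71/4) + 0) = 1/(5041/4 + 0) = 1/(5041/4) = 4/5041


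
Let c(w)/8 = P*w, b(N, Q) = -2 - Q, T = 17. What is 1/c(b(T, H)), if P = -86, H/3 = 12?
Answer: 1/26144 ≈ 3.8250e-5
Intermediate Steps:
H = 36 (H = 3*12 = 36)
c(w) = -688*w (c(w) = 8*(-86*w) = -688*w)
1/c(b(T, H)) = 1/(-688*(-2 - 1*36)) = 1/(-688*(-2 - 36)) = 1/(-688*(-38)) = 1/26144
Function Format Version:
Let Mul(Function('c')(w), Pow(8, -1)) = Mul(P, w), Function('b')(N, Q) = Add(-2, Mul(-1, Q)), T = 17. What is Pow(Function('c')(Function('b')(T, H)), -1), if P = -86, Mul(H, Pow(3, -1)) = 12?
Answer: Rational(1, 26144) ≈ 3.8250e-5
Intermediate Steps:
H = 36 (H = Mul(3, 12) = 36)
Function('c')(w) = Mul(-688, w) (Function('c')(w) = Mul(8, Mul(-86, w)) = Mul(-688, w))
Pow(Function('c')(Function('b')(T, H)), -1) = Pow(Mul(-688, Add(-2, Mul(-1, 36))), -1) = Pow(Mul(-688, Add(-2, -36)), -1) = Pow(Mul(-688, -38), -1) = Pow(26144, -1) = Rational(1, 26144)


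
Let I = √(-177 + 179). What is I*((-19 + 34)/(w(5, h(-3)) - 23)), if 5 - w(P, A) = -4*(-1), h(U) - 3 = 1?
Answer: -15*√2/22 ≈ -0.96424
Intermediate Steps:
h(U) = 4 (h(U) = 3 + 1 = 4)
w(P, A) = 1 (w(P, A) = 5 - (-4)*(-1) = 5 - 1*4 = 5 - 4 = 1)
I = √2 ≈ 1.4142
I*((-19 + 34)/(w(5, h(-3)) - 23)) = √2*((-19 + 34)/(1 - 23)) = √2*(15/(-22)) = √2*(15*(-1/22)) = √2*(-15/22) = -15*√2/22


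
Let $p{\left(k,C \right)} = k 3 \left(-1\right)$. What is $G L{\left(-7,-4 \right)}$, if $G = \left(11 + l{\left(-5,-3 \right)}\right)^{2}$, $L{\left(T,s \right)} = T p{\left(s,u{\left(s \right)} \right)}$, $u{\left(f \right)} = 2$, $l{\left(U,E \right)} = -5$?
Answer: $-3024$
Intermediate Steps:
$p{\left(k,C \right)} = - 3 k$ ($p{\left(k,C \right)} = 3 k \left(-1\right) = - 3 k$)
$L{\left(T,s \right)} = - 3 T s$ ($L{\left(T,s \right)} = T \left(- 3 s\right) = - 3 T s$)
$G = 36$ ($G = \left(11 - 5\right)^{2} = 6^{2} = 36$)
$G L{\left(-7,-4 \right)} = 36 \left(\left(-3\right) \left(-7\right) \left(-4\right)\right) = 36 \left(-84\right) = -3024$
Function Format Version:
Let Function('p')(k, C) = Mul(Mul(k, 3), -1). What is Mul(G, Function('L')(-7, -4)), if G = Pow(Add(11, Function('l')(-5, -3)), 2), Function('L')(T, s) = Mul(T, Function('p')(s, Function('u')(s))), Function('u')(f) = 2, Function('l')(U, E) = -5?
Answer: -3024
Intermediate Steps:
Function('p')(k, C) = Mul(-3, k) (Function('p')(k, C) = Mul(Mul(3, k), -1) = Mul(-3, k))
Function('L')(T, s) = Mul(-3, T, s) (Function('L')(T, s) = Mul(T, Mul(-3, s)) = Mul(-3, T, s))
G = 36 (G = Pow(Add(11, -5), 2) = Pow(6, 2) = 36)
Mul(G, Function('L')(-7, -4)) = Mul(36, Mul(-3, -7, -4)) = Mul(36, -84) = -3024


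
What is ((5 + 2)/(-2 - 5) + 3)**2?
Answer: 4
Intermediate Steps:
((5 + 2)/(-2 - 5) + 3)**2 = (7/(-7) + 3)**2 = (7*(-1/7) + 3)**2 = (-1 + 3)**2 = 2**2 = 4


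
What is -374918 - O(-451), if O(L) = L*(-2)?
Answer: -375820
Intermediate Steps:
O(L) = -2*L
-374918 - O(-451) = -374918 - (-2)*(-451) = -374918 - 1*902 = -374918 - 902 = -375820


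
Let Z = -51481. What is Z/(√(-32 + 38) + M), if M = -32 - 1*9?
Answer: 2110721/1675 + 51481*√6/1675 ≈ 1335.4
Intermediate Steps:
M = -41 (M = -32 - 9 = -41)
Z/(√(-32 + 38) + M) = -51481/(√(-32 + 38) - 41) = -51481/(√6 - 41) = -51481/(-41 + √6)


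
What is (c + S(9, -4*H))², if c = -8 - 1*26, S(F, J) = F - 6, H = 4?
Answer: 961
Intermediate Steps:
S(F, J) = -6 + F
c = -34 (c = -8 - 26 = -34)
(c + S(9, -4*H))² = (-34 + (-6 + 9))² = (-34 + 3)² = (-31)² = 961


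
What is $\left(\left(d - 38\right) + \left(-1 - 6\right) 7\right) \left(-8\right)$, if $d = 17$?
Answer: $560$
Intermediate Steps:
$\left(\left(d - 38\right) + \left(-1 - 6\right) 7\right) \left(-8\right) = \left(\left(17 - 38\right) + \left(-1 - 6\right) 7\right) \left(-8\right) = \left(\left(17 - 38\right) - 49\right) \left(-8\right) = \left(-21 - 49\right) \left(-8\right) = \left(-70\right) \left(-8\right) = 560$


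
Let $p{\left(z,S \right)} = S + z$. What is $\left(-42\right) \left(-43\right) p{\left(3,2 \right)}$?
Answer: $9030$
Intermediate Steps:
$\left(-42\right) \left(-43\right) p{\left(3,2 \right)} = \left(-42\right) \left(-43\right) \left(2 + 3\right) = 1806 \cdot 5 = 9030$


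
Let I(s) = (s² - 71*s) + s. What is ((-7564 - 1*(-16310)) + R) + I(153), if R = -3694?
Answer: 17751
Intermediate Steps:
I(s) = s² - 70*s
((-7564 - 1*(-16310)) + R) + I(153) = ((-7564 - 1*(-16310)) - 3694) + 153*(-70 + 153) = ((-7564 + 16310) - 3694) + 153*83 = (8746 - 3694) + 12699 = 5052 + 12699 = 17751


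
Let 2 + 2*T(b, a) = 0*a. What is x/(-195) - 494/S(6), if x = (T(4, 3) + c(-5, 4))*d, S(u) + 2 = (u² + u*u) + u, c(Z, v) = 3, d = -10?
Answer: -499/78 ≈ -6.3974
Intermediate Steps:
T(b, a) = -1 (T(b, a) = -1 + (0*a)/2 = -1 + (½)*0 = -1 + 0 = -1)
S(u) = -2 + u + 2*u² (S(u) = -2 + ((u² + u*u) + u) = -2 + ((u² + u²) + u) = -2 + (2*u² + u) = -2 + (u + 2*u²) = -2 + u + 2*u²)
x = -20 (x = (-1 + 3)*(-10) = 2*(-10) = -20)
x/(-195) - 494/S(6) = -20/(-195) - 494/(-2 + 6 + 2*6²) = -20*(-1/195) - 494/(-2 + 6 + 2*36) = 4/39 - 494/(-2 + 6 + 72) = 4/39 - 494/76 = 4/39 - 494*1/76 = 4/39 - 13/2 = -499/78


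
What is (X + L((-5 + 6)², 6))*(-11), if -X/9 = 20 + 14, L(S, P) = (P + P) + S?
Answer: 3223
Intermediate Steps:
L(S, P) = S + 2*P (L(S, P) = 2*P + S = S + 2*P)
X = -306 (X = -9*(20 + 14) = -9*34 = -306)
(X + L((-5 + 6)², 6))*(-11) = (-306 + ((-5 + 6)² + 2*6))*(-11) = (-306 + (1² + 12))*(-11) = (-306 + (1 + 12))*(-11) = (-306 + 13)*(-11) = -293*(-11) = 3223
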